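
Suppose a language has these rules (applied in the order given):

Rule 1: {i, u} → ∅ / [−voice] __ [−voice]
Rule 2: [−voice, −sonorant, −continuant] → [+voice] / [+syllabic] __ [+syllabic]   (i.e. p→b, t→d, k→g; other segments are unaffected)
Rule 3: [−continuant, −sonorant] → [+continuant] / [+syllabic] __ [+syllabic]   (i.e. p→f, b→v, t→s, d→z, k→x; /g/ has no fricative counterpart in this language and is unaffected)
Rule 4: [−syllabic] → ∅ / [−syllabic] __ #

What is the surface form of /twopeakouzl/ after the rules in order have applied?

twoveagouz

Rule 1 (high vowel syncope): no segment meets the environment; /twopeakouzl/ is unchanged.
Rule 2 (intervocalic voicing): /p/ is a voiceless stop between vowels /o/ and /e/, so it voices to [b]. /k/ is a voiceless stop between vowels /a/ and /o/, so it voices to [g]. /twopeakouzl/ → twobeagouzl.
Rule 3 (intervocalic spirantization): /b/ is a stop between vowels /o/ and /e/, so it spirantizes to the fricative [v]. /twobeagouzl/ → twoveagouzl.
Rule 4 (final cluster simplification): /l/ is the second consonant of a word-final cluster /zl/, so it deletes. /twoveagouzl/ → twoveagouz.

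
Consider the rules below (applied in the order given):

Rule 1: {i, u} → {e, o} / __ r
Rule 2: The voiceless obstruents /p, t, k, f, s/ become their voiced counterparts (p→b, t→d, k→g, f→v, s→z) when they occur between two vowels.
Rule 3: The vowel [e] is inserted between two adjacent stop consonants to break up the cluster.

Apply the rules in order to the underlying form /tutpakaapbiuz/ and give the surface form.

Rule 1 (pre-rhotic lowering): no segment meets the environment; /tutpakaapbiuz/ is unchanged.
Rule 2 (intervocalic voicing): /k/ is a voiceless obstruent between vowels /a/ and /a/, so it voices to [g]. /tutpakaapbiuz/ → tutpagaapbiuz.
Rule 3 (stop-cluster e-epenthesis): /t/ and /p/ form a stop–stop cluster, so [e] is inserted between them. /p/ and /b/ form a stop–stop cluster, so [e] is inserted between them. /tutpagaapbiuz/ → tutepagaapebiuz.

tutepagaapebiuz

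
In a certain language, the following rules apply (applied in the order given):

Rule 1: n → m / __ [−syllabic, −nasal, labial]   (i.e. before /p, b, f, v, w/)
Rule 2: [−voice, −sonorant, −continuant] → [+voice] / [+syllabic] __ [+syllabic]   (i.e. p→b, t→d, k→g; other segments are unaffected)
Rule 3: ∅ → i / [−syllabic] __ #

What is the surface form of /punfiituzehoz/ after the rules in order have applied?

Rule 1 (nasal place assimilation): /n/ precedes the labial consonant /f/, so it assimilates in place to [m]. /punfiituzehoz/ → pumfiituzehoz.
Rule 2 (intervocalic voicing): /t/ is a voiceless stop between vowels /i/ and /u/, so it voices to [d]. /pumfiituzehoz/ → pumfiiduzehoz.
Rule 3 (final i-epenthesis): the form ends in the consonant /z/, so [i] is inserted word-finally. /pumfiiduzehoz/ → pumfiiduzehozi.

pumfiiduzehozi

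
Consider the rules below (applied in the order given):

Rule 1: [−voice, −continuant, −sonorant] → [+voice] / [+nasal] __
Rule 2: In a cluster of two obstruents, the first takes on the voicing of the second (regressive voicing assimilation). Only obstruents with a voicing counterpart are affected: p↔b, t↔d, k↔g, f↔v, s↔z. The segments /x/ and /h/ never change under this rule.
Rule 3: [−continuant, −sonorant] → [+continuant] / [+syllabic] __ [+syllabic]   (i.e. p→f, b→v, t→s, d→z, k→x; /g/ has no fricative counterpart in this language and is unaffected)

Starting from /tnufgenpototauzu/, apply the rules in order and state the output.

Rule 1 (post-nasal voicing): /p/ is a voiceless stop immediately after the nasal /n/, so it voices to [b]. /tnufgenpototauzu/ → tnufgenbototauzu.
Rule 2 (regressive voicing assimilation): /f/ precedes the voiced obstruent /g/, so it voices to [v] by assimilation. /tnufgenbototauzu/ → tnuvgenbototauzu.
Rule 3 (intervocalic spirantization): /t/ is a stop between vowels /o/ and /o/, so it spirantizes to the fricative [s]. /t/ is a stop between vowels /o/ and /a/, so it spirantizes to the fricative [s]. /tnuvgenbototauzu/ → tnuvgenbososauzu.

tnuvgenbososauzu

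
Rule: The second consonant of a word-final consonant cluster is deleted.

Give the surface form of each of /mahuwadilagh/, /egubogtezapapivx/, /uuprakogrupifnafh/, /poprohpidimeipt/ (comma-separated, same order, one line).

/mahuwadilagh/: /h/ is the second consonant of a word-final cluster /gh/, so it deletes. → [mahuwadilag].
/egubogtezapapivx/: /x/ is the second consonant of a word-final cluster /vx/, so it deletes. → [egubogtezapapiv].
/uuprakogrupifnafh/: /h/ is the second consonant of a word-final cluster /fh/, so it deletes. → [uuprakogrupifnaf].
/poprohpidimeipt/: /t/ is the second consonant of a word-final cluster /pt/, so it deletes. → [poprohpidimeip].

mahuwadilag, egubogtezapapiv, uuprakogrupifnaf, poprohpidimeip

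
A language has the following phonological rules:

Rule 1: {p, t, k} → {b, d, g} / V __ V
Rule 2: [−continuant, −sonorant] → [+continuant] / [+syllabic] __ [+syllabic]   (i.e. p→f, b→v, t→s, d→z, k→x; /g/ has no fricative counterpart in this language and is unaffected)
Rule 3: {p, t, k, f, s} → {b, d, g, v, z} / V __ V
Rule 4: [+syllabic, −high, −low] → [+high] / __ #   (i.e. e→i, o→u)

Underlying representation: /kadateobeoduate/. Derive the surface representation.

kazazeoveozuazi

Rule 1 (intervocalic voicing): /t/ is a voiceless stop between vowels /a/ and /e/, so it voices to [d]. /t/ is a voiceless stop between vowels /a/ and /e/, so it voices to [d]. /kadateobeoduate/ → kadadeobeoduade.
Rule 2 (intervocalic spirantization): /d/ is a stop between vowels /a/ and /a/, so it spirantizes to the fricative [z]. /d/ is a stop between vowels /a/ and /e/, so it spirantizes to the fricative [z]. /b/ is a stop between vowels /o/ and /e/, so it spirantizes to the fricative [v]. /d/ is a stop between vowels /o/ and /u/, so it spirantizes to the fricative [z]. /d/ is a stop between vowels /a/ and /e/, so it spirantizes to the fricative [z]. /kadadeobeoduade/ → kazazeoveozuaze.
Rule 3 (intervocalic voicing): no segment meets the environment; /kazazeoveozuaze/ is unchanged.
Rule 4 (final vowel raising): /e/ is a mid vowel in word-final position, so it raises to [i]. /kazazeoveozuaze/ → kazazeoveozuazi.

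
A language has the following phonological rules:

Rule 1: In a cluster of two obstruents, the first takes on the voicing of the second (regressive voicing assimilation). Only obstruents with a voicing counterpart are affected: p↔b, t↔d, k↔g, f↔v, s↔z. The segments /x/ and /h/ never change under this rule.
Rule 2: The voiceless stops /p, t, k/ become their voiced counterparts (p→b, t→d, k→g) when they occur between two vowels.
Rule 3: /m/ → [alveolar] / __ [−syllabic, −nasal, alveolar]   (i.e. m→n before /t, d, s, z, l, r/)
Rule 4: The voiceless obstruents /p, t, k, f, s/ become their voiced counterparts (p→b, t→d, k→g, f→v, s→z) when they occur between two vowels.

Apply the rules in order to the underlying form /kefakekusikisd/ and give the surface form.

Rule 1 (regressive voicing assimilation): /s/ precedes the voiced obstruent /d/, so it voices to [z] by assimilation. /kefakekusikisd/ → kefakekusikizd.
Rule 2 (intervocalic voicing): /k/ is a voiceless stop between vowels /a/ and /e/, so it voices to [g]. /k/ is a voiceless stop between vowels /e/ and /u/, so it voices to [g]. /k/ is a voiceless stop between vowels /i/ and /i/, so it voices to [g]. /kefakekusikizd/ → kefagegusigizd.
Rule 3 (nasal place assimilation): no segment meets the environment; /kefagegusigizd/ is unchanged.
Rule 4 (intervocalic voicing): /f/ is a voiceless obstruent between vowels /e/ and /a/, so it voices to [v]. /s/ is a voiceless obstruent between vowels /u/ and /i/, so it voices to [z]. /kefagegusigizd/ → kevageguzigizd.

kevageguzigizd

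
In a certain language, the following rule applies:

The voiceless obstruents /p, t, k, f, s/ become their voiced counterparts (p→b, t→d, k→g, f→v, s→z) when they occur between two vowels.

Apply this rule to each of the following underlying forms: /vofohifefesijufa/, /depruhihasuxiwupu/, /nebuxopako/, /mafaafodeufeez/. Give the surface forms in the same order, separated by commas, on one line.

/vofohifefesijufa/: /f/ is a voiceless obstruent between vowels /o/ and /o/, so it voices to [v]. /f/ is a voiceless obstruent between vowels /i/ and /e/, so it voices to [v]. /f/ is a voiceless obstruent between vowels /e/ and /e/, so it voices to [v]. /s/ is a voiceless obstruent between vowels /e/ and /i/, so it voices to [z]. /f/ is a voiceless obstruent between vowels /u/ and /a/, so it voices to [v]. → [vovohivevezijuva].
/depruhihasuxiwupu/: /s/ is a voiceless obstruent between vowels /a/ and /u/, so it voices to [z]. /p/ is a voiceless obstruent between vowels /u/ and /u/, so it voices to [b]. → [depruhihazuxiwubu].
/nebuxopako/: /p/ is a voiceless obstruent between vowels /o/ and /a/, so it voices to [b]. /k/ is a voiceless obstruent between vowels /a/ and /o/, so it voices to [g]. → [nebuxobago].
/mafaafodeufeez/: /f/ is a voiceless obstruent between vowels /a/ and /a/, so it voices to [v]. /f/ is a voiceless obstruent between vowels /a/ and /o/, so it voices to [v]. /f/ is a voiceless obstruent between vowels /u/ and /e/, so it voices to [v]. → [mavaavodeuveez].

vovohivevezijuva, depruhihazuxiwubu, nebuxobago, mavaavodeuveez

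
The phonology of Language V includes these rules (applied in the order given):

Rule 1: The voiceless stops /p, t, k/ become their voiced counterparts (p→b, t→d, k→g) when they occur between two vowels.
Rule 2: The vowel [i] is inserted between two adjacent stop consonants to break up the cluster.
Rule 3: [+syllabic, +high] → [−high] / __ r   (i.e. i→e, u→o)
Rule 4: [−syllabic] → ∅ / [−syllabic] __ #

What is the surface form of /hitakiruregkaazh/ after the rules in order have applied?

hidageroregikaaz

Rule 1 (intervocalic voicing): /t/ is a voiceless stop between vowels /i/ and /a/, so it voices to [d]. /k/ is a voiceless stop between vowels /a/ and /i/, so it voices to [g]. /hitakiruregkaazh/ → hidagiruregkaazh.
Rule 2 (stop-cluster i-epenthesis): /g/ and /k/ form a stop–stop cluster, so [i] is inserted between them. /hidagiruregkaazh/ → hidagiruregikaazh.
Rule 3 (pre-rhotic lowering): /i/ is a high vowel immediately before /r/, so it lowers to [e]. /u/ is a high vowel immediately before /r/, so it lowers to [o]. /hidagiruregikaazh/ → hidageroregikaazh.
Rule 4 (final cluster simplification): /h/ is the second consonant of a word-final cluster /zh/, so it deletes. /hidageroregikaazh/ → hidageroregikaaz.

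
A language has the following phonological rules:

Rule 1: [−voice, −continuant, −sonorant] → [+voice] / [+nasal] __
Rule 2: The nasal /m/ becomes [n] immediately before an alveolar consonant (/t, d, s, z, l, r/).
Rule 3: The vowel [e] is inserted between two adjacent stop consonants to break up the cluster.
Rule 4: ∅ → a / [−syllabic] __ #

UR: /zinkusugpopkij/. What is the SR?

zingusugepopekija

Rule 1 (post-nasal voicing): /k/ is a voiceless stop immediately after the nasal /n/, so it voices to [g]. /zinkusugpopkij/ → zingusugpopkij.
Rule 2 (nasal place assimilation): no segment meets the environment; /zingusugpopkij/ is unchanged.
Rule 3 (stop-cluster e-epenthesis): /g/ and /p/ form a stop–stop cluster, so [e] is inserted between them. /p/ and /k/ form a stop–stop cluster, so [e] is inserted between them. /zingusugpopkij/ → zingusugepopekij.
Rule 4 (final a-epenthesis): the form ends in the consonant /j/, so [a] is inserted word-finally. /zingusugepopekij/ → zingusugepopekija.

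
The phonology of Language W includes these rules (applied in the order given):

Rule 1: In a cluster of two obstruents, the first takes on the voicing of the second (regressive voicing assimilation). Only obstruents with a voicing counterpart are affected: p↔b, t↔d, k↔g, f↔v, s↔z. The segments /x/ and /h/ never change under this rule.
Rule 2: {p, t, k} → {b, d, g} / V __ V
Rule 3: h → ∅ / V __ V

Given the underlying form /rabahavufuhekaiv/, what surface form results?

rabaavufuegaiv

Rule 1 (regressive voicing assimilation): no segment meets the environment; /rabahavufuhekaiv/ is unchanged.
Rule 2 (intervocalic voicing): /k/ is a voiceless stop between vowels /e/ and /a/, so it voices to [g]. /rabahavufuhekaiv/ → rabahavufuhegaiv.
Rule 3 (intervocalic h-deletion): /h/ occurs between vowels /a/ and /a/, so it deletes. /h/ occurs between vowels /u/ and /e/, so it deletes. /rabahavufuhegaiv/ → rabaavufuegaiv.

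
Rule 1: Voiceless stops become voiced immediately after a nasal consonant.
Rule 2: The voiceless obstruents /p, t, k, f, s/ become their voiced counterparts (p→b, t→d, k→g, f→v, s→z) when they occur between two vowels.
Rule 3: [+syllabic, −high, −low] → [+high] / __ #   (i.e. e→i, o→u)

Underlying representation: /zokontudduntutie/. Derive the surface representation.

zogonduddundudii

Rule 1 (post-nasal voicing): /t/ is a voiceless stop immediately after the nasal /n/, so it voices to [d]. /t/ is a voiceless stop immediately after the nasal /n/, so it voices to [d]. /zokontudduntutie/ → zokonduddundutie.
Rule 2 (intervocalic voicing): /k/ is a voiceless obstruent between vowels /o/ and /o/, so it voices to [g]. /t/ is a voiceless obstruent between vowels /u/ and /i/, so it voices to [d]. /zokonduddundutie/ → zogonduddundudie.
Rule 3 (final vowel raising): /e/ is a mid vowel in word-final position, so it raises to [i]. /zogonduddundudie/ → zogonduddundudii.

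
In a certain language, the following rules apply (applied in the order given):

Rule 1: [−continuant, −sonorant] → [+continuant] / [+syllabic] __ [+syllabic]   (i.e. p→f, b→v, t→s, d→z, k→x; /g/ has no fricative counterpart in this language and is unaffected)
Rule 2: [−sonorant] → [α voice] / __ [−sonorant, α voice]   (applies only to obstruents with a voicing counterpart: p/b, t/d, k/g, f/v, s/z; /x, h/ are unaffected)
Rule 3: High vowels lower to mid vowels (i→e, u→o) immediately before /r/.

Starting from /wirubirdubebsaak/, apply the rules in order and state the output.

weruverduvepsaak

Rule 1 (intervocalic spirantization): /b/ is a stop between vowels /u/ and /i/, so it spirantizes to the fricative [v]. /b/ is a stop between vowels /u/ and /e/, so it spirantizes to the fricative [v]. /wirubirdubebsaak/ → wiruvirduvebsaak.
Rule 2 (regressive voicing assimilation): /b/ precedes the voiceless obstruent /s/, so it devoices to [p] by assimilation. /wiruvirduvebsaak/ → wiruvirduvepsaak.
Rule 3 (pre-rhotic lowering): /i/ is a high vowel immediately before /r/, so it lowers to [e]. /i/ is a high vowel immediately before /r/, so it lowers to [e]. /wiruvirduvepsaak/ → weruverduvepsaak.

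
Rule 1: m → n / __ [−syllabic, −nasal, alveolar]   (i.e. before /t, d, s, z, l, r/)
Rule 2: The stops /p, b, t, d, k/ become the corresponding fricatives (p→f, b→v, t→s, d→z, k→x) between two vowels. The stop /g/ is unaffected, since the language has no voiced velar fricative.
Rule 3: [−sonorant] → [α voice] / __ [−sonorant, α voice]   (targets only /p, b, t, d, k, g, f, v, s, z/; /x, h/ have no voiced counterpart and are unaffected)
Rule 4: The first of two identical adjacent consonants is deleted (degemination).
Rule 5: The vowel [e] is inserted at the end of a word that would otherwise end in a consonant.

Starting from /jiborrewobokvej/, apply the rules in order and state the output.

jivorewovogveje

Rule 1 (nasal place assimilation): no segment meets the environment; /jiborrewobokvej/ is unchanged.
Rule 2 (intervocalic spirantization): /b/ is a stop between vowels /i/ and /o/, so it spirantizes to the fricative [v]. /b/ is a stop between vowels /o/ and /o/, so it spirantizes to the fricative [v]. /jiborrewobokvej/ → jivorrewovokvej.
Rule 3 (regressive voicing assimilation): /k/ precedes the voiced obstruent /v/, so it voices to [g] by assimilation. /jivorrewovokvej/ → jivorrewovogvej.
Rule 4 (degemination): /rr/ is a geminate; the first /r/ deletes. /jivorrewovogvej/ → jivorewovogvej.
Rule 5 (final e-epenthesis): the form ends in the consonant /j/, so [e] is inserted word-finally. /jivorewovogvej/ → jivorewovogveje.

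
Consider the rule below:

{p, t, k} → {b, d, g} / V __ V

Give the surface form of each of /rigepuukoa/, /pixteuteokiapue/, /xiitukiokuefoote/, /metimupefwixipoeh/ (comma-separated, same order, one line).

rigebuugoa, pixteudeogiabue, xiidugioguefoode, medimubefwixiboeh

/rigepuukoa/: /p/ is a voiceless stop between vowels /e/ and /u/, so it voices to [b]. /k/ is a voiceless stop between vowels /u/ and /o/, so it voices to [g]. → [rigebuugoa].
/pixteuteokiapue/: /t/ is a voiceless stop between vowels /u/ and /e/, so it voices to [d]. /k/ is a voiceless stop between vowels /o/ and /i/, so it voices to [g]. /p/ is a voiceless stop between vowels /a/ and /u/, so it voices to [b]. → [pixteudeogiabue].
/xiitukiokuefoote/: /t/ is a voiceless stop between vowels /i/ and /u/, so it voices to [d]. /k/ is a voiceless stop between vowels /u/ and /i/, so it voices to [g]. /k/ is a voiceless stop between vowels /o/ and /u/, so it voices to [g]. /t/ is a voiceless stop between vowels /o/ and /e/, so it voices to [d]. → [xiidugioguefoode].
/metimupefwixipoeh/: /t/ is a voiceless stop between vowels /e/ and /i/, so it voices to [d]. /p/ is a voiceless stop between vowels /u/ and /e/, so it voices to [b]. /p/ is a voiceless stop between vowels /i/ and /o/, so it voices to [b]. → [medimubefwixiboeh].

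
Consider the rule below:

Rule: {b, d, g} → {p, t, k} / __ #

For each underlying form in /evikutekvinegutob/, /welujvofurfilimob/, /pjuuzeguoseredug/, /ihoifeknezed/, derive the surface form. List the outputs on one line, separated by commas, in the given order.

/evikutekvinegutob/: /b/ is a voiced stop in word-final position, so it devoices to [p]. → [evikutekvinegutop].
/welujvofurfilimob/: /b/ is a voiced stop in word-final position, so it devoices to [p]. → [welujvofurfilimop].
/pjuuzeguoseredug/: /g/ is a voiced stop in word-final position, so it devoices to [k]. → [pjuuzeguosereduk].
/ihoifeknezed/: /d/ is a voiced stop in word-final position, so it devoices to [t]. → [ihoifeknezet].

evikutekvinegutop, welujvofurfilimop, pjuuzeguosereduk, ihoifeknezet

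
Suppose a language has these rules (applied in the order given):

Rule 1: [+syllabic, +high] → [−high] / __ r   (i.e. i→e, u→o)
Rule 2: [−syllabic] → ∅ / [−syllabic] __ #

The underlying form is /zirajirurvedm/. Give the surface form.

zerajerorved

Rule 1 (pre-rhotic lowering): /i/ is a high vowel immediately before /r/, so it lowers to [e]. /i/ is a high vowel immediately before /r/, so it lowers to [e]. /u/ is a high vowel immediately before /r/, so it lowers to [o]. /zirajirurvedm/ → zerajerorvedm.
Rule 2 (final cluster simplification): /m/ is the second consonant of a word-final cluster /dm/, so it deletes. /zerajerorvedm/ → zerajerorved.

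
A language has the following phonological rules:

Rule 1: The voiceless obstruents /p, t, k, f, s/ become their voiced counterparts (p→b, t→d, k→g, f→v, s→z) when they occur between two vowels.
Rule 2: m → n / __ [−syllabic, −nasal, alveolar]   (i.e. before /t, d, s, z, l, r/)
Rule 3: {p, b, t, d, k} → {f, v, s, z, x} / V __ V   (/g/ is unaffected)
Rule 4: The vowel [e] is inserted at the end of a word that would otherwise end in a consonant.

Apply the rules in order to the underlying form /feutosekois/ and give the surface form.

Rule 1 (intervocalic voicing): /t/ is a voiceless obstruent between vowels /u/ and /o/, so it voices to [d]. /s/ is a voiceless obstruent between vowels /o/ and /e/, so it voices to [z]. /k/ is a voiceless obstruent between vowels /e/ and /o/, so it voices to [g]. /feutosekois/ → feudozegois.
Rule 2 (nasal place assimilation): no segment meets the environment; /feudozegois/ is unchanged.
Rule 3 (intervocalic spirantization): /d/ is a stop between vowels /u/ and /o/, so it spirantizes to the fricative [z]. /feudozegois/ → feuzozegois.
Rule 4 (final e-epenthesis): the form ends in the consonant /s/, so [e] is inserted word-finally. /feuzozegois/ → feuzozegoise.

feuzozegoise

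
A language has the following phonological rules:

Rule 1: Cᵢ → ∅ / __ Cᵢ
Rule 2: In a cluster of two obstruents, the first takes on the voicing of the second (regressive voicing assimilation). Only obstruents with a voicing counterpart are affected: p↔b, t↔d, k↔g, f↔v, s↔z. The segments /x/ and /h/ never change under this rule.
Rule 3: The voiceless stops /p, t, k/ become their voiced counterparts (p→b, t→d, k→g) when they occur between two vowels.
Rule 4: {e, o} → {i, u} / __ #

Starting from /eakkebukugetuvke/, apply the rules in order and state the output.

eagebugugedufki

Rule 1 (degemination): /kk/ is a geminate; the first /k/ deletes. /eakkebukugetuvke/ → eakebukugetuvke.
Rule 2 (regressive voicing assimilation): /v/ precedes the voiceless obstruent /k/, so it devoices to [f] by assimilation. /eakebukugetuvke/ → eakebukugetufke.
Rule 3 (intervocalic voicing): /k/ is a voiceless stop between vowels /a/ and /e/, so it voices to [g]. /k/ is a voiceless stop between vowels /u/ and /u/, so it voices to [g]. /t/ is a voiceless stop between vowels /e/ and /u/, so it voices to [d]. /eakebukugetufke/ → eagebugugedufke.
Rule 4 (final vowel raising): /e/ is a mid vowel in word-final position, so it raises to [i]. /eagebugugedufke/ → eagebugugedufki.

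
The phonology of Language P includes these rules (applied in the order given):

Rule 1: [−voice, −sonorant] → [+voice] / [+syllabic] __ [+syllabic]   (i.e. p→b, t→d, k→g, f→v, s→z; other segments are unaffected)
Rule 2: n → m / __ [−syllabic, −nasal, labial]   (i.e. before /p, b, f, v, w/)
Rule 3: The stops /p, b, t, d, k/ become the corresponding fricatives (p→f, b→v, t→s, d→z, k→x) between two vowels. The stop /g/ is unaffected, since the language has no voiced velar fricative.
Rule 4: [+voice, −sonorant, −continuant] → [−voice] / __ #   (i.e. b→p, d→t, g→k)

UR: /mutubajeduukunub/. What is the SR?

muzuvajezuugunup

Rule 1 (intervocalic voicing): /t/ is a voiceless obstruent between vowels /u/ and /u/, so it voices to [d]. /k/ is a voiceless obstruent between vowels /u/ and /u/, so it voices to [g]. /mutubajeduukunub/ → mudubajeduugunub.
Rule 2 (nasal place assimilation): no segment meets the environment; /mudubajeduugunub/ is unchanged.
Rule 3 (intervocalic spirantization): /d/ is a stop between vowels /u/ and /u/, so it spirantizes to the fricative [z]. /b/ is a stop between vowels /u/ and /a/, so it spirantizes to the fricative [v]. /d/ is a stop between vowels /e/ and /u/, so it spirantizes to the fricative [z]. /mudubajeduugunub/ → muzuvajezuugunub.
Rule 4 (final devoicing): /b/ is a voiced stop in word-final position, so it devoices to [p]. /muzuvajezuugunub/ → muzuvajezuugunup.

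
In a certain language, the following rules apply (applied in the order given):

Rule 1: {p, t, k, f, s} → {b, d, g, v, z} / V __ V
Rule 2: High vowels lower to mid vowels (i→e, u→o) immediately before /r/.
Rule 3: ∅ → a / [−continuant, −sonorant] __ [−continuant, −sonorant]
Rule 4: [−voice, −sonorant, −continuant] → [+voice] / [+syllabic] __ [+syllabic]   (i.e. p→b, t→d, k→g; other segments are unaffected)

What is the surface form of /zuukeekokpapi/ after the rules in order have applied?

zuugeegogababi

Rule 1 (intervocalic voicing): /k/ is a voiceless obstruent between vowels /u/ and /e/, so it voices to [g]. /k/ is a voiceless obstruent between vowels /e/ and /o/, so it voices to [g]. /p/ is a voiceless obstruent between vowels /a/ and /i/, so it voices to [b]. /zuukeekokpapi/ → zuugeegokpabi.
Rule 2 (pre-rhotic lowering): no segment meets the environment; /zuugeegokpabi/ is unchanged.
Rule 3 (stop-cluster a-epenthesis): /k/ and /p/ form a stop–stop cluster, so [a] is inserted between them. /zuugeegokpabi/ → zuugeegokapabi.
Rule 4 (intervocalic voicing): /k/ is a voiceless stop between vowels /o/ and /a/, so it voices to [g]. /p/ is a voiceless stop between vowels /a/ and /a/, so it voices to [b]. /zuugeegokapabi/ → zuugeegogababi.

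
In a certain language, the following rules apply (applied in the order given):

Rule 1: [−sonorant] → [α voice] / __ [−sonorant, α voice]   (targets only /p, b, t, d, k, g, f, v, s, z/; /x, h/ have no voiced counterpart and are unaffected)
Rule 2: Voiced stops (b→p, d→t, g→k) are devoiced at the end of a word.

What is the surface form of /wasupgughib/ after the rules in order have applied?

Rule 1 (regressive voicing assimilation): /p/ precedes the voiced obstruent /g/, so it voices to [b] by assimilation. /g/ precedes the voiceless obstruent /h/, so it devoices to [k] by assimilation. /wasupgughib/ → wasubgukhib.
Rule 2 (final devoicing): /b/ is a voiced stop in word-final position, so it devoices to [p]. /wasubgukhib/ → wasubgukhip.

wasubgukhip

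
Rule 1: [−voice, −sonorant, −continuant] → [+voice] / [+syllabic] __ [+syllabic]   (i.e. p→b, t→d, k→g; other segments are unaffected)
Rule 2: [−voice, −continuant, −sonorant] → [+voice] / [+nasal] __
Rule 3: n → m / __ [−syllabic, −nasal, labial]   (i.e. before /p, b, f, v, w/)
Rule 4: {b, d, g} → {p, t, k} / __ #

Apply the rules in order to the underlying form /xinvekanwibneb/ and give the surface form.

ximvegamwibnep

Rule 1 (intervocalic voicing): /k/ is a voiceless stop between vowels /e/ and /a/, so it voices to [g]. /xinvekanwibneb/ → xinveganwibneb.
Rule 2 (post-nasal voicing): no segment meets the environment; /xinveganwibneb/ is unchanged.
Rule 3 (nasal place assimilation): /n/ precedes the labial consonant /v/, so it assimilates in place to [m]. /n/ precedes the labial consonant /w/, so it assimilates in place to [m]. /xinveganwibneb/ → ximvegamwibneb.
Rule 4 (final devoicing): /b/ is a voiced stop in word-final position, so it devoices to [p]. /ximvegamwibneb/ → ximvegamwibnep.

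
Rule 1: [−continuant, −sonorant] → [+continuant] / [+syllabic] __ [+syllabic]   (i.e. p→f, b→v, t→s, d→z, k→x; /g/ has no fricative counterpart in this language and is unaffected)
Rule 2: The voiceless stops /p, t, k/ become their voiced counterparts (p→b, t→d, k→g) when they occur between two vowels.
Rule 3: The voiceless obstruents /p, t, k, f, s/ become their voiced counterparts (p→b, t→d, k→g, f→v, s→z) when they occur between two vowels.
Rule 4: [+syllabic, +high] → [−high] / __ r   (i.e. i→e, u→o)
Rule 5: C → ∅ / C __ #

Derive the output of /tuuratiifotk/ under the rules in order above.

Rule 1 (intervocalic spirantization): /t/ is a stop between vowels /a/ and /i/, so it spirantizes to the fricative [s]. /tuuratiifotk/ → tuurasiifotk.
Rule 2 (intervocalic voicing): no segment meets the environment; /tuurasiifotk/ is unchanged.
Rule 3 (intervocalic voicing): /s/ is a voiceless obstruent between vowels /a/ and /i/, so it voices to [z]. /f/ is a voiceless obstruent between vowels /i/ and /o/, so it voices to [v]. /tuurasiifotk/ → tuuraziivotk.
Rule 4 (pre-rhotic lowering): /u/ is a high vowel immediately before /r/, so it lowers to [o]. /tuuraziivotk/ → tuoraziivotk.
Rule 5 (final cluster simplification): /k/ is the second consonant of a word-final cluster /tk/, so it deletes. /tuoraziivotk/ → tuoraziivot.

tuoraziivot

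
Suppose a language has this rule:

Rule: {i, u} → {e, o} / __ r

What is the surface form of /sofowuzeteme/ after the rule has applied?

No segment of /sofowuzeteme/ meets the structural description of the rule, so the form surfaces unchanged.

sofowuzeteme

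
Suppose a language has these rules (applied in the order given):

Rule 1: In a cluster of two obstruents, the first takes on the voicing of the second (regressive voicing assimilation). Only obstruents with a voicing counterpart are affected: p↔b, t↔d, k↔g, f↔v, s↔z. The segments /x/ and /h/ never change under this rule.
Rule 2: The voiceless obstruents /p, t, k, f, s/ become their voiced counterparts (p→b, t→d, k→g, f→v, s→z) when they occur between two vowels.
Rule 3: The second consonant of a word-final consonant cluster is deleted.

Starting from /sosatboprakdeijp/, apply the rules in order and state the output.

Rule 1 (regressive voicing assimilation): /t/ precedes the voiced obstruent /b/, so it voices to [d] by assimilation. /k/ precedes the voiced obstruent /d/, so it voices to [g] by assimilation. /sosatboprakdeijp/ → sosadbopragdeijp.
Rule 2 (intervocalic voicing): /s/ is a voiceless obstruent between vowels /o/ and /a/, so it voices to [z]. /sosadbopragdeijp/ → sozadbopragdeijp.
Rule 3 (final cluster simplification): /p/ is the second consonant of a word-final cluster /jp/, so it deletes. /sozadbopragdeijp/ → sozadbopragdeij.

sozadbopragdeij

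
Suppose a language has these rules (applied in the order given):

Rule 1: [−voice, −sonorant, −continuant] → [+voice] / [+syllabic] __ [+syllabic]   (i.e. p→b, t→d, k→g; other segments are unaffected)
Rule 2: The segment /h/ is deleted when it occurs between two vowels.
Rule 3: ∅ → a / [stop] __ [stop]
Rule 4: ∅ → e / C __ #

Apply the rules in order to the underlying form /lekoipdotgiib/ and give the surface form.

legoipadotagiibe

Rule 1 (intervocalic voicing): /k/ is a voiceless stop between vowels /e/ and /o/, so it voices to [g]. /lekoipdotgiib/ → legoipdotgiib.
Rule 2 (intervocalic h-deletion): no segment meets the environment; /legoipdotgiib/ is unchanged.
Rule 3 (stop-cluster a-epenthesis): /p/ and /d/ form a stop–stop cluster, so [a] is inserted between them. /t/ and /g/ form a stop–stop cluster, so [a] is inserted between them. /legoipdotgiib/ → legoipadotagiib.
Rule 4 (final e-epenthesis): the form ends in the consonant /b/, so [e] is inserted word-finally. /legoipadotagiib/ → legoipadotagiibe.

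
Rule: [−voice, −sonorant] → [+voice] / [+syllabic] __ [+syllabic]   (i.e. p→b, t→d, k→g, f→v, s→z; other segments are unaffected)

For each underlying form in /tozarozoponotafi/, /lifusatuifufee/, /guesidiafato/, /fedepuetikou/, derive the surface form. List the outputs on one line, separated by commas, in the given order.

/tozarozoponotafi/: /p/ is a voiceless obstruent between vowels /o/ and /o/, so it voices to [b]. /t/ is a voiceless obstruent between vowels /o/ and /a/, so it voices to [d]. /f/ is a voiceless obstruent between vowels /a/ and /i/, so it voices to [v]. → [tozarozobonodavi].
/lifusatuifufee/: /f/ is a voiceless obstruent between vowels /i/ and /u/, so it voices to [v]. /s/ is a voiceless obstruent between vowels /u/ and /a/, so it voices to [z]. /t/ is a voiceless obstruent between vowels /a/ and /u/, so it voices to [d]. /f/ is a voiceless obstruent between vowels /i/ and /u/, so it voices to [v]. /f/ is a voiceless obstruent between vowels /u/ and /e/, so it voices to [v]. → [livuzaduivuvee].
/guesidiafato/: /s/ is a voiceless obstruent between vowels /e/ and /i/, so it voices to [z]. /f/ is a voiceless obstruent between vowels /a/ and /a/, so it voices to [v]. /t/ is a voiceless obstruent between vowels /a/ and /o/, so it voices to [d]. → [guezidiavado].
/fedepuetikou/: /p/ is a voiceless obstruent between vowels /e/ and /u/, so it voices to [b]. /t/ is a voiceless obstruent between vowels /e/ and /i/, so it voices to [d]. /k/ is a voiceless obstruent between vowels /i/ and /o/, so it voices to [g]. → [fedebuedigou].

tozarozobonodavi, livuzaduivuvee, guezidiavado, fedebuedigou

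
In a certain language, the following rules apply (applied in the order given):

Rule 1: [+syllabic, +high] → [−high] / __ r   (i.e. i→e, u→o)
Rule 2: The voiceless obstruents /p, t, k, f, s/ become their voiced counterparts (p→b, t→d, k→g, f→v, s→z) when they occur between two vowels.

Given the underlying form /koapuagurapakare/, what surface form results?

koabuagorabagare

Rule 1 (pre-rhotic lowering): /u/ is a high vowel immediately before /r/, so it lowers to [o]. /koapuagurapakare/ → koapuagorapakare.
Rule 2 (intervocalic voicing): /p/ is a voiceless obstruent between vowels /a/ and /u/, so it voices to [b]. /p/ is a voiceless obstruent between vowels /a/ and /a/, so it voices to [b]. /k/ is a voiceless obstruent between vowels /a/ and /a/, so it voices to [g]. /koapuagorapakare/ → koabuagorabagare.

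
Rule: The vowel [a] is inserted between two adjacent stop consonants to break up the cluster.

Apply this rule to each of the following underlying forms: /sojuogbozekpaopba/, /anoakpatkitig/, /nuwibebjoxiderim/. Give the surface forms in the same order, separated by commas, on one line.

/sojuogbozekpaopba/: /g/ and /b/ form a stop–stop cluster, so [a] is inserted between them. /k/ and /p/ form a stop–stop cluster, so [a] is inserted between them. /p/ and /b/ form a stop–stop cluster, so [a] is inserted between them. → [sojuogabozekapaopaba].
/anoakpatkitig/: /k/ and /p/ form a stop–stop cluster, so [a] is inserted between them. /t/ and /k/ form a stop–stop cluster, so [a] is inserted between them. → [anoakapatakitig].
/nuwibebjoxiderim/: the rule's environment is not met; surfaces unchanged as [nuwibebjoxiderim].

sojuogabozekapaopaba, anoakapatakitig, nuwibebjoxiderim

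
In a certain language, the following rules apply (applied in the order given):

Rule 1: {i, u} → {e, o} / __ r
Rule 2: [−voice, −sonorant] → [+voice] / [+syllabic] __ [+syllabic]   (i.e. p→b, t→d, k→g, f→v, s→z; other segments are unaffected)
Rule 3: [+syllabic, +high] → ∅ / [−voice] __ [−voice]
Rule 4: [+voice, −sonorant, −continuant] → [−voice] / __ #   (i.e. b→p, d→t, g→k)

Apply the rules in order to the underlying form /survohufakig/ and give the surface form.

sorvohuvagik

Rule 1 (pre-rhotic lowering): /u/ is a high vowel immediately before /r/, so it lowers to [o]. /survohufakig/ → sorvohufakig.
Rule 2 (intervocalic voicing): /f/ is a voiceless obstruent between vowels /u/ and /a/, so it voices to [v]. /k/ is a voiceless obstruent between vowels /a/ and /i/, so it voices to [g]. /sorvohufakig/ → sorvohuvagig.
Rule 3 (high vowel syncope): no segment meets the environment; /sorvohuvagig/ is unchanged.
Rule 4 (final devoicing): /g/ is a voiced stop in word-final position, so it devoices to [k]. /sorvohuvagig/ → sorvohuvagik.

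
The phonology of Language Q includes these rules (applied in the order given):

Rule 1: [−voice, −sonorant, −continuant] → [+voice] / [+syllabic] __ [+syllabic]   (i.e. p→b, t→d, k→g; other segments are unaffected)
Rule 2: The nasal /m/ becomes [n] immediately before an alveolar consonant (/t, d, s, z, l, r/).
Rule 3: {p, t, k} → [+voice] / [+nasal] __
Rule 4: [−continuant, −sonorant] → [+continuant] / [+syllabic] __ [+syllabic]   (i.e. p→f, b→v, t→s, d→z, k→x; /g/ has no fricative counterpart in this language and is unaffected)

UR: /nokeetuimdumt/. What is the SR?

Rule 1 (intervocalic voicing): /k/ is a voiceless stop between vowels /o/ and /e/, so it voices to [g]. /t/ is a voiceless stop between vowels /e/ and /u/, so it voices to [d]. /nokeetuimdumt/ → nogeeduimdumt.
Rule 2 (nasal place assimilation): /m/ precedes the alveolar consonant /d/, so it assimilates in place to [n]. /m/ precedes the alveolar consonant /t/, so it assimilates in place to [n]. /nogeeduimdumt/ → nogeeduindunt.
Rule 3 (post-nasal voicing): /t/ is a voiceless stop immediately after the nasal /n/, so it voices to [d]. /nogeeduindunt/ → nogeeduindund.
Rule 4 (intervocalic spirantization): /d/ is a stop between vowels /e/ and /u/, so it spirantizes to the fricative [z]. /nogeeduindund/ → nogeezuindund.

nogeezuindund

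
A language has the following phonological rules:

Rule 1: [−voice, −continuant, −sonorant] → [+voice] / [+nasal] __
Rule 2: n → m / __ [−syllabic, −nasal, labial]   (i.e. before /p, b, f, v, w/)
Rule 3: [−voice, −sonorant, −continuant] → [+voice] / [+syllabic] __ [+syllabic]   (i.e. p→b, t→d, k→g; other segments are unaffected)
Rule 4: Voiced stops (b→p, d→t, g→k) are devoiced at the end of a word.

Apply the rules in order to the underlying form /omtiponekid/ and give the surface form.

Rule 1 (post-nasal voicing): /t/ is a voiceless stop immediately after the nasal /m/, so it voices to [d]. /omtiponekid/ → omdiponekid.
Rule 2 (nasal place assimilation): no segment meets the environment; /omdiponekid/ is unchanged.
Rule 3 (intervocalic voicing): /p/ is a voiceless stop between vowels /i/ and /o/, so it voices to [b]. /k/ is a voiceless stop between vowels /e/ and /i/, so it voices to [g]. /omdiponekid/ → omdibonegid.
Rule 4 (final devoicing): /d/ is a voiced stop in word-final position, so it devoices to [t]. /omdibonegid/ → omdibonegit.

omdibonegit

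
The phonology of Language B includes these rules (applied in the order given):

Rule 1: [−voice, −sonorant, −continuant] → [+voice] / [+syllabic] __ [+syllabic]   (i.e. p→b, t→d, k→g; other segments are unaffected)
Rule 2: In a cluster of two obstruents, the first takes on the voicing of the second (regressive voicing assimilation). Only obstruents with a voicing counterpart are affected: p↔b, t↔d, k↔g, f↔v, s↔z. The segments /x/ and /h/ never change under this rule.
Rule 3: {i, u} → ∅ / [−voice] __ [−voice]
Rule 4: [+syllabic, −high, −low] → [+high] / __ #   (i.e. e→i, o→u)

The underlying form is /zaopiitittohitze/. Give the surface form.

zaobiidittohidzi

Rule 1 (intervocalic voicing): /p/ is a voiceless stop between vowels /o/ and /i/, so it voices to [b]. /t/ is a voiceless stop between vowels /i/ and /i/, so it voices to [d]. /zaopiitittohitze/ → zaobiidittohitze.
Rule 2 (regressive voicing assimilation): /t/ precedes the voiced obstruent /z/, so it voices to [d] by assimilation. /zaobiidittohitze/ → zaobiidittohidze.
Rule 3 (high vowel syncope): no segment meets the environment; /zaobiidittohidze/ is unchanged.
Rule 4 (final vowel raising): /e/ is a mid vowel in word-final position, so it raises to [i]. /zaobiidittohidze/ → zaobiidittohidzi.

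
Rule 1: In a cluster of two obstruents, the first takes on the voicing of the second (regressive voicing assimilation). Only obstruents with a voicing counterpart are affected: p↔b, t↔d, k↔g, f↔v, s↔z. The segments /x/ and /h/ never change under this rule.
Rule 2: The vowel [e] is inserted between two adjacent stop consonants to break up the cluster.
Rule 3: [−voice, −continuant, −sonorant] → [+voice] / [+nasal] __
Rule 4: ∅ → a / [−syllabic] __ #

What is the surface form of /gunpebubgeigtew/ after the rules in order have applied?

gunbebubegeiketewa

Rule 1 (regressive voicing assimilation): /g/ precedes the voiceless obstruent /t/, so it devoices to [k] by assimilation. /gunpebubgeigtew/ → gunpebubgeiktew.
Rule 2 (stop-cluster e-epenthesis): /b/ and /g/ form a stop–stop cluster, so [e] is inserted between them. /k/ and /t/ form a stop–stop cluster, so [e] is inserted between them. /gunpebubgeiktew/ → gunpebubegeiketew.
Rule 3 (post-nasal voicing): /p/ is a voiceless stop immediately after the nasal /n/, so it voices to [b]. /gunpebubegeiketew/ → gunbebubegeiketew.
Rule 4 (final a-epenthesis): the form ends in the consonant /w/, so [a] is inserted word-finally. /gunbebubegeiketew/ → gunbebubegeiketewa.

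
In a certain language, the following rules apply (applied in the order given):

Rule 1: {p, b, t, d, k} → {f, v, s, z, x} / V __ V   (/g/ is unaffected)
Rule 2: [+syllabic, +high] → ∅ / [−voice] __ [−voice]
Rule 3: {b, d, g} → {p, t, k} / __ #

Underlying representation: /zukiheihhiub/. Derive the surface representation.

zuxheihhiup

Rule 1 (intervocalic spirantization): /k/ is a stop between vowels /u/ and /i/, so it spirantizes to the fricative [x]. /zukiheihhiub/ → zuxiheihhiub.
Rule 2 (high vowel syncope): /i/ is a high vowel flanked by voiceless consonants /x/ and /h/, so it deletes. /zuxiheihhiub/ → zuxheihhiub.
Rule 3 (final devoicing): /b/ is a voiced stop in word-final position, so it devoices to [p]. /zuxheihhiub/ → zuxheihhiup.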